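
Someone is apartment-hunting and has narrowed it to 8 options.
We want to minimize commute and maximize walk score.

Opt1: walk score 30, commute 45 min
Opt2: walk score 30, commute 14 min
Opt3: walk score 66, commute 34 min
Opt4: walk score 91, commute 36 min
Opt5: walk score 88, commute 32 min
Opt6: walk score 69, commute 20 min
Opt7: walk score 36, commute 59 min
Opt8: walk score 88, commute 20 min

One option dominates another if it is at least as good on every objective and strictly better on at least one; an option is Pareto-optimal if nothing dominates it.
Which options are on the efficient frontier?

Opt2, Opt4, Opt8

Opt1: dominated by Opt2 (walk score 30≥30, commute 14≤45).
Opt2: not dominated (best commute).
Opt3: dominated by Opt5 (walk score 88≥66, commute 32≤34).
Opt4: not dominated (best walk score).
Opt5: dominated by Opt8 (walk score 88≥88, commute 20≤32).
Opt6: dominated by Opt8 (walk score 88≥69, commute 20≤20).
Opt7: dominated by Opt3 (walk score 66≥36, commute 34≤59).
Opt8: not dominated.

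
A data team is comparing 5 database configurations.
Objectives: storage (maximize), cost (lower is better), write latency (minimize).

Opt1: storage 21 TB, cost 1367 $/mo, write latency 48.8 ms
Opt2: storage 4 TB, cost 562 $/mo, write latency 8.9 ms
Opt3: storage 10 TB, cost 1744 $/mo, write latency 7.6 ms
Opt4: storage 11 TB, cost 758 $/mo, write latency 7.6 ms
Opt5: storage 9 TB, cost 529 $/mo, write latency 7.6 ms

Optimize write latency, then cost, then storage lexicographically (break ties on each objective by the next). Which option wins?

Opt5

First minimize write latency: best is 7.6, kept {Opt3, Opt4, Opt5}.
Then minimize cost: best is 529, kept {Opt5}.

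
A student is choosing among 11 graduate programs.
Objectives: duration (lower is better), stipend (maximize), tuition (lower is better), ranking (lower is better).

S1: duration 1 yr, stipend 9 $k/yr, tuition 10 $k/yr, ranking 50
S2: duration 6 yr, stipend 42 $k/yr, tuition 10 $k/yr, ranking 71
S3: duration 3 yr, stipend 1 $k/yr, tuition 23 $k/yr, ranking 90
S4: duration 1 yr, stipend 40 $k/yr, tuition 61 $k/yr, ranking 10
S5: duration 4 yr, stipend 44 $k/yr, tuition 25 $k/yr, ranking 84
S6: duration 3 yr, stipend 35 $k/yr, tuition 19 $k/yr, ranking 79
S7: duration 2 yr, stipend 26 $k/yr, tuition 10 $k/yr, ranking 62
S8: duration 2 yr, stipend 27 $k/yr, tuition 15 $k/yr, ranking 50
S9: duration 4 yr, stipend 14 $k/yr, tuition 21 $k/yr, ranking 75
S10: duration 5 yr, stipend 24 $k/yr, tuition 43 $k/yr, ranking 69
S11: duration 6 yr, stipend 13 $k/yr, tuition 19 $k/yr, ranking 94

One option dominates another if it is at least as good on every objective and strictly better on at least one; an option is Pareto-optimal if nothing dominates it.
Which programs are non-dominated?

S1, S2, S4, S5, S6, S7, S8

S1: not dominated.
S2: not dominated.
S3: dominated by S1 (duration 1≤3, stipend 9≥1, tuition 10≤23, ranking 50≤90).
S4: not dominated (best ranking).
S5: not dominated (best stipend).
S6: not dominated.
S7: not dominated.
S8: not dominated.
S9: dominated by S7 (duration 2≤4, stipend 26≥14, tuition 10≤21, ranking 62≤75).
S10: dominated by S7 (duration 2≤5, stipend 26≥24, tuition 10≤43, ranking 62≤69).
S11: dominated by S2 (duration 6≤6, stipend 42≥13, tuition 10≤19, ranking 71≤94).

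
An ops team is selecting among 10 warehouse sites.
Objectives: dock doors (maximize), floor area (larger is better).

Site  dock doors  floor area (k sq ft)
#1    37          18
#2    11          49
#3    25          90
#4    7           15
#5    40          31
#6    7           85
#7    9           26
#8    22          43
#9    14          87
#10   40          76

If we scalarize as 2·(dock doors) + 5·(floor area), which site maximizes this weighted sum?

#3

#1: 2·37 + 5·18 = 164
#2: 2·11 + 5·49 = 267
#3: 2·25 + 5·90 = 500
#4: 2·7 + 5·15 = 89
#5: 2·40 + 5·31 = 235
#6: 2·7 + 5·85 = 439
#7: 2·9 + 5·26 = 148
#8: 2·22 + 5·43 = 259
#9: 2·14 + 5·87 = 463
#10: 2·40 + 5·76 = 460
Highest: #3 at 500.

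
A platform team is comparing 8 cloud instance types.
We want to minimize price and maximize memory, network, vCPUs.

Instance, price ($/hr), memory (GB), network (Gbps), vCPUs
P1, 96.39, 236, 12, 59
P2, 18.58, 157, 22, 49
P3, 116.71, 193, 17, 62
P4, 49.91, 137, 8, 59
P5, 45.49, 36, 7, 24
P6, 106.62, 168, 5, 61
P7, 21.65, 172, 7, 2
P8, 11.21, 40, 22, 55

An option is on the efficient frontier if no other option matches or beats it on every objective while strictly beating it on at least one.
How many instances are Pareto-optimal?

7

P1: not dominated (best memory).
P2: not dominated.
P3: not dominated (best vCPUs).
P4: not dominated.
P5: dominated by P2 (price 18.58≤45.49, memory 157≥36, network 22≥7, vCPUs 49≥24).
P6: not dominated.
P7: not dominated.
P8: not dominated (best price).
Pareto-optimal: P1, P2, P3, P4, P6, P7, P8 → 7.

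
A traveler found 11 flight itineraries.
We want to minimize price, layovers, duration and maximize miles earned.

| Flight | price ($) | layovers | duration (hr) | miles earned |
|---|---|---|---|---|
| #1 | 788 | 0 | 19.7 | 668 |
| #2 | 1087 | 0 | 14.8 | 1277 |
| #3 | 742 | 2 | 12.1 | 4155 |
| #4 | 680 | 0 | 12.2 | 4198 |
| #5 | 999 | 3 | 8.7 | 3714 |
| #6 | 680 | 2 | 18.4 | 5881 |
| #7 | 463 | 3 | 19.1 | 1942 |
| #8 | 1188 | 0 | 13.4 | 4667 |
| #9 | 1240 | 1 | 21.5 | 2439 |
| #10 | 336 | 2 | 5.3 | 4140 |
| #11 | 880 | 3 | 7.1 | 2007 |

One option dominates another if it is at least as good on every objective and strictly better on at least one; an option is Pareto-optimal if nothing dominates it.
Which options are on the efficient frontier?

#3, #4, #6, #8, #10

#1: dominated by #4 (price 680≤788, layovers 0≤0, duration 12.2≤19.7, miles earned 4198≥668).
#2: dominated by #4 (price 680≤1087, layovers 0≤0, duration 12.2≤14.8, miles earned 4198≥1277).
#3: not dominated.
#4: not dominated.
#5: dominated by #10 (price 336≤999, layovers 2≤3, duration 5.3≤8.7, miles earned 4140≥3714).
#6: not dominated (best miles earned).
#7: dominated by #10 (price 336≤463, layovers 2≤3, duration 5.3≤19.1, miles earned 4140≥1942).
#8: not dominated.
#9: dominated by #4 (price 680≤1240, layovers 0≤1, duration 12.2≤21.5, miles earned 4198≥2439).
#10: not dominated (best price).
#11: dominated by #10 (price 336≤880, layovers 2≤3, duration 5.3≤7.1, miles earned 4140≥2007).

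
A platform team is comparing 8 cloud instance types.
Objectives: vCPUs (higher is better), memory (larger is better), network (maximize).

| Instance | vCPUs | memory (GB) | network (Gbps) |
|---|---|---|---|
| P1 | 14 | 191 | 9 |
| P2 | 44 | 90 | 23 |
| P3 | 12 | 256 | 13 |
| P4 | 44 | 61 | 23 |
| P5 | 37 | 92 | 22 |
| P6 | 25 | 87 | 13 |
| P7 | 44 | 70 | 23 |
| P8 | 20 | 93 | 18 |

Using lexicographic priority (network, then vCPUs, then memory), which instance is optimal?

P2

First maximize network: best is 23, kept {P2, P4, P7}.
Then maximize vCPUs: best is 44, kept {P2, P4, P7}.
Then maximize memory: best is 90, kept {P2}.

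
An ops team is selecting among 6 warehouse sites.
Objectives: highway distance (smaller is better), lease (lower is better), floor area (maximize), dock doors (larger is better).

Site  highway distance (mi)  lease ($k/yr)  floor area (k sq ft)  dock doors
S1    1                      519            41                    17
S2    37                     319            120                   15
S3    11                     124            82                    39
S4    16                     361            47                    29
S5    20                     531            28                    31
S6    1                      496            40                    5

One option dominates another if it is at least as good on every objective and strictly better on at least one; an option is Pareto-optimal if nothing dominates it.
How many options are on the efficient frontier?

4

S1: not dominated.
S2: not dominated (best floor area).
S3: not dominated (best lease).
S4: dominated by S3 (highway distance 11≤16, lease 124≤361, floor area 82≥47, dock doors 39≥29).
S5: dominated by S3 (highway distance 11≤20, lease 124≤531, floor area 82≥28, dock doors 39≥31).
S6: not dominated.
Pareto-optimal: S1, S2, S3, S6 → 4.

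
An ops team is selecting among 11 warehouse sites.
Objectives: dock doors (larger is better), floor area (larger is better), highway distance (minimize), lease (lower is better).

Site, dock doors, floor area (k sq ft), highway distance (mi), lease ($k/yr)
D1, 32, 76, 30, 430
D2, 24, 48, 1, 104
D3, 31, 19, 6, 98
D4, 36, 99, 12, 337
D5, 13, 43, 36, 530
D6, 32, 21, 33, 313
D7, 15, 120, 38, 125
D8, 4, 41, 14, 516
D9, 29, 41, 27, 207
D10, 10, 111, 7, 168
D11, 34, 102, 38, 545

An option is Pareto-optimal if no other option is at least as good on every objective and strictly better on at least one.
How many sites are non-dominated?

8

D1: dominated by D4 (dock doors 36≥32, floor area 99≥76, highway distance 12≤30, lease 337≤430).
D2: not dominated (best highway distance).
D3: not dominated (best lease).
D4: not dominated (best dock doors).
D5: dominated by D1 (dock doors 32≥13, floor area 76≥43, highway distance 30≤36, lease 430≤530).
D6: not dominated.
D7: not dominated (best floor area).
D8: dominated by D2 (dock doors 24≥4, floor area 48≥41, highway distance 1≤14, lease 104≤516).
D9: not dominated.
D10: not dominated.
D11: not dominated.
Pareto-optimal: D2, D3, D4, D6, D7, D9, D10, D11 → 8.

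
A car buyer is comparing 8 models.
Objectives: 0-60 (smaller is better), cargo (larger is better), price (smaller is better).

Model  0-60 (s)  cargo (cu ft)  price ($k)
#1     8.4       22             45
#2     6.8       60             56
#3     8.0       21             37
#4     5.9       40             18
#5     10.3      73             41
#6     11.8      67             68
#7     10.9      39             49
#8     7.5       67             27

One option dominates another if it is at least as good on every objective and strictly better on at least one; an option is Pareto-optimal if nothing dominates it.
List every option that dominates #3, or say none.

#4, #8

#4: 0-60 5.9≤8.0, cargo 40≥21, price 18≤37 — dominates #3.
#8: 0-60 7.5≤8.0, cargo 67≥21, price 27≤37 — dominates #3.
Others (#1, #2, #5, #6, #7) are each worse than #3 on at least one objective.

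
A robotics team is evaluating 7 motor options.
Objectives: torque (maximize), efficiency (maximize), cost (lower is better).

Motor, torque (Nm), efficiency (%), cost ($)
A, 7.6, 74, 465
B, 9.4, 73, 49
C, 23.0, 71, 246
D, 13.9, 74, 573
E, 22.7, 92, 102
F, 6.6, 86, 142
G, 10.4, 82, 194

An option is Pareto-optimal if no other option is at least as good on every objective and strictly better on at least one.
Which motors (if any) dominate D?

E: torque 22.7≥13.9, efficiency 92≥74, cost 102≤573 — dominates D.
Others (A, B, C, F, G) are each worse than D on at least one objective.

E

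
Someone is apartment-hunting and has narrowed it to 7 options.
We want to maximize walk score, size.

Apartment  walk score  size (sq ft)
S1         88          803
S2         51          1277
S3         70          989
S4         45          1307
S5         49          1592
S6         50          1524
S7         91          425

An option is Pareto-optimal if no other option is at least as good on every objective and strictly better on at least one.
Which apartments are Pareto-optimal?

S1, S2, S3, S5, S6, S7

S1: not dominated.
S2: not dominated.
S3: not dominated.
S4: dominated by S5 (walk score 49≥45, size 1592≥1307).
S5: not dominated (best size).
S6: not dominated.
S7: not dominated (best walk score).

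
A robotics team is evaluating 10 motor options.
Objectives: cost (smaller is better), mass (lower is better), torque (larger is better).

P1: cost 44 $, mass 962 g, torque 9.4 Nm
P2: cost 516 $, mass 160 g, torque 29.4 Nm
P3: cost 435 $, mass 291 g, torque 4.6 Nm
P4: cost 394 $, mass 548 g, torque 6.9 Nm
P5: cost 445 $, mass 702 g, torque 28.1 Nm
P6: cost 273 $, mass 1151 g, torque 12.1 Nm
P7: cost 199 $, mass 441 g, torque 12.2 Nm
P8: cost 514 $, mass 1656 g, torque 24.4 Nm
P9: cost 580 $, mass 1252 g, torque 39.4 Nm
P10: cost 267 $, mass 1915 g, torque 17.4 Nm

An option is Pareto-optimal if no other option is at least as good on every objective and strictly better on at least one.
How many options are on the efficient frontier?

7

P1: not dominated (best cost).
P2: not dominated (best mass).
P3: not dominated.
P4: dominated by P7 (cost 199≤394, mass 441≤548, torque 12.2≥6.9).
P5: not dominated.
P6: dominated by P7 (cost 199≤273, mass 441≤1151, torque 12.2≥12.1).
P7: not dominated.
P8: dominated by P5 (cost 445≤514, mass 702≤1656, torque 28.1≥24.4).
P9: not dominated (best torque).
P10: not dominated.
Pareto-optimal: P1, P2, P3, P5, P7, P9, P10 → 7.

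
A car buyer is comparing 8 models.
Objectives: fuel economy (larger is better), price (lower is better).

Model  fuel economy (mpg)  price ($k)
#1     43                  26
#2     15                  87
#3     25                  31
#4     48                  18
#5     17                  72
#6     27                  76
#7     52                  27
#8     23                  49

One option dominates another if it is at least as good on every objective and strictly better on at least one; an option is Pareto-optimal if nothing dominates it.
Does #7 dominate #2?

#7 vs #2: fuel economy 52≥15, price 27≤87 — #7 is at least as good on every objective with at least one strict improvement.

Yes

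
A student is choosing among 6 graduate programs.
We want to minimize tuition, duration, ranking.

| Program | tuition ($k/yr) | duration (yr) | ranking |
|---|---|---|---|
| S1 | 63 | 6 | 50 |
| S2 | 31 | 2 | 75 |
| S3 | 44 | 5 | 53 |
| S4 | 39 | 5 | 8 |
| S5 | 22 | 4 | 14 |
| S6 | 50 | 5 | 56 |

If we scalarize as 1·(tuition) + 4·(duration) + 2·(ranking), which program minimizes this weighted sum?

S5

S1: 1·63 + 4·6 + 2·50 = 187
S2: 1·31 + 4·2 + 2·75 = 189
S3: 1·44 + 4·5 + 2·53 = 170
S4: 1·39 + 4·5 + 2·8 = 75
S5: 1·22 + 4·4 + 2·14 = 66
S6: 1·50 + 4·5 + 2·56 = 182
Lowest: S5 at 66.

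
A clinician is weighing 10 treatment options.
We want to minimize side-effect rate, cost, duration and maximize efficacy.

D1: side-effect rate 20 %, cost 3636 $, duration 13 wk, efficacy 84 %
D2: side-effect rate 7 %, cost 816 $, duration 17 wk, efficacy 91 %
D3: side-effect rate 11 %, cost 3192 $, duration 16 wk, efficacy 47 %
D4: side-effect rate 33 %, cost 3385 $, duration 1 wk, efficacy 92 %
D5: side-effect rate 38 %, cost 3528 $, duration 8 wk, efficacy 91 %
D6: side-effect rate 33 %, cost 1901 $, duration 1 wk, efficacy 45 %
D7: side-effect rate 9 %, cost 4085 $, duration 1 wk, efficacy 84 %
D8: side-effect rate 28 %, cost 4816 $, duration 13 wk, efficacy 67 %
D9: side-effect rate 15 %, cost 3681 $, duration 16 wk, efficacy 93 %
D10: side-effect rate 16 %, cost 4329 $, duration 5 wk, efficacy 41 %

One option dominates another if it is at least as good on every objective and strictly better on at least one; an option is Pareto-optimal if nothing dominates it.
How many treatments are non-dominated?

D1: not dominated.
D2: not dominated (best side-effect rate).
D3: not dominated.
D4: not dominated.
D5: dominated by D4 (side-effect rate 33≤38, cost 3385≤3528, duration 1≤8, efficacy 92≥91).
D6: not dominated.
D7: not dominated.
D8: dominated by D1 (side-effect rate 20≤28, cost 3636≤4816, duration 13≤13, efficacy 84≥67).
D9: not dominated (best efficacy).
D10: dominated by D7 (side-effect rate 9≤16, cost 4085≤4329, duration 1≤5, efficacy 84≥41).
Pareto-optimal: D1, D2, D3, D4, D6, D7, D9 → 7.

7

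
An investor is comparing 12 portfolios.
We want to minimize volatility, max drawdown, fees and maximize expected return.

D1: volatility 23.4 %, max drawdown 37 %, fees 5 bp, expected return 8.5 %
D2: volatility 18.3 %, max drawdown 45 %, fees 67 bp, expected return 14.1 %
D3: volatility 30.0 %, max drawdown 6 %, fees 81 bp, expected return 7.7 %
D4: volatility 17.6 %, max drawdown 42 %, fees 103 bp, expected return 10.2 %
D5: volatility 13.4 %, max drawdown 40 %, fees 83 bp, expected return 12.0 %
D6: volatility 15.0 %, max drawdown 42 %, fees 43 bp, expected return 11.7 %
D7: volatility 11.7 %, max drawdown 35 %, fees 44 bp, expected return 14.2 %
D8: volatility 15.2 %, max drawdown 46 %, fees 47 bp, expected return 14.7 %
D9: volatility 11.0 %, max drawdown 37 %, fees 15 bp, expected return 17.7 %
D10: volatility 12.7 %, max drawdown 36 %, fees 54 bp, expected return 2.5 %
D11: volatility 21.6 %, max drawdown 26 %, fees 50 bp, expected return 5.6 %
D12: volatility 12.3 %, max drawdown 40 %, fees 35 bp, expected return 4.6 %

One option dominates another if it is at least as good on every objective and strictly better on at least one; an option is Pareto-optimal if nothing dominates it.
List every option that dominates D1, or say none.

none

D2: worse on max drawdown (45 vs 37).
D3: worse on volatility (30.0 vs 23.4).
D4: worse on max drawdown (42 vs 37).
D5: worse on max drawdown (40 vs 37).
D6: worse on max drawdown (42 vs 37).
D7: worse on fees (44 vs 5).
D8: worse on max drawdown (46 vs 37).
D9: worse on fees (15 vs 5).
D10: worse on fees (54 vs 5).
D11: worse on fees (50 vs 5).
D12: worse on max drawdown (40 vs 37).
No option dominates D1.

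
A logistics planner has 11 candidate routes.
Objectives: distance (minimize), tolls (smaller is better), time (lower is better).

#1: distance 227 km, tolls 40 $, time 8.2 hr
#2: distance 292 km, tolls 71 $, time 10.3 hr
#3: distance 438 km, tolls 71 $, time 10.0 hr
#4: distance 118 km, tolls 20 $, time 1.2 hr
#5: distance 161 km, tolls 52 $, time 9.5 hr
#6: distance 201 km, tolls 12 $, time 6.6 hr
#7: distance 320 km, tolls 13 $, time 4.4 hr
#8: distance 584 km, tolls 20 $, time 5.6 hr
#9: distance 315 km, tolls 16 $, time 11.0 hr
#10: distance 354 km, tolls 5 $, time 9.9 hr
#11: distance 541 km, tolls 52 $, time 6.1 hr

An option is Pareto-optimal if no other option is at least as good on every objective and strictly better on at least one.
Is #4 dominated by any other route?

#1: worse on distance (227 vs 118).
#2: worse on distance (292 vs 118).
#3: worse on distance (438 vs 118).
#5: worse on distance (161 vs 118).
#6: worse on distance (201 vs 118).
#7: worse on distance (320 vs 118).
#8: worse on distance (584 vs 118).
#9: worse on distance (315 vs 118).
#10: worse on distance (354 vs 118).
#11: worse on distance (541 vs 118).
No option is at least as good as #4 on every objective and strictly better on one.

No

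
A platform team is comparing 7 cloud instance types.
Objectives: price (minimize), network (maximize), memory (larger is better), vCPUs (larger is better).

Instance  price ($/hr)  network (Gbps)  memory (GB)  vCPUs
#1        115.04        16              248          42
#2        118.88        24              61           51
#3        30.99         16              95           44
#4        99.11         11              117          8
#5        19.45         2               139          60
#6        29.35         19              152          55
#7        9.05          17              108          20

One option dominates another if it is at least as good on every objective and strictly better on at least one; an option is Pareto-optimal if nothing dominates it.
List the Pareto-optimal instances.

#1, #2, #5, #6, #7

#1: not dominated (best memory).
#2: not dominated (best network).
#3: dominated by #6 (price 29.35≤30.99, network 19≥16, memory 152≥95, vCPUs 55≥44).
#4: dominated by #6 (price 29.35≤99.11, network 19≥11, memory 152≥117, vCPUs 55≥8).
#5: not dominated (best vCPUs).
#6: not dominated.
#7: not dominated (best price).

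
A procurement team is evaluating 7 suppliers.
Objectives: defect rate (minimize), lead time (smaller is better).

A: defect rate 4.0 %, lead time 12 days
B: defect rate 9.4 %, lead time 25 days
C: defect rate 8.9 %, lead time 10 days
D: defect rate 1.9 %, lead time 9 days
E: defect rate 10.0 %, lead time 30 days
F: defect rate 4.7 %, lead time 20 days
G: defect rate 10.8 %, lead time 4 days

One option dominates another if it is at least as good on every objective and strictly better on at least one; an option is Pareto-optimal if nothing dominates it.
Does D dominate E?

D vs E: defect rate 1.9≤10.0, lead time 9≤30 — D is at least as good on every objective with at least one strict improvement.

Yes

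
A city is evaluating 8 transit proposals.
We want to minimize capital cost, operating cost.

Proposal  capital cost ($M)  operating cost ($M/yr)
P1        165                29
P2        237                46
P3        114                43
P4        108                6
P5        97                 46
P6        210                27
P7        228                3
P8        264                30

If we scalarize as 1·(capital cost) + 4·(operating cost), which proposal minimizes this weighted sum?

P1: 1·165 + 4·29 = 281
P2: 1·237 + 4·46 = 421
P3: 1·114 + 4·43 = 286
P4: 1·108 + 4·6 = 132
P5: 1·97 + 4·46 = 281
P6: 1·210 + 4·27 = 318
P7: 1·228 + 4·3 = 240
P8: 1·264 + 4·30 = 384
Lowest: P4 at 132.

P4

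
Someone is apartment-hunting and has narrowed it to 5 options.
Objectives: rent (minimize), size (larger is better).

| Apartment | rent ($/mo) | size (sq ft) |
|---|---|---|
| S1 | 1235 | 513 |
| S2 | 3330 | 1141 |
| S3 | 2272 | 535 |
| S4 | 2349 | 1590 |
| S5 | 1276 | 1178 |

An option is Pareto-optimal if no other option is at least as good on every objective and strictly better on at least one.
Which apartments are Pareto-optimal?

S1: not dominated (best rent).
S2: dominated by S4 (rent 2349≤3330, size 1590≥1141).
S3: dominated by S5 (rent 1276≤2272, size 1178≥535).
S4: not dominated (best size).
S5: not dominated.

S1, S4, S5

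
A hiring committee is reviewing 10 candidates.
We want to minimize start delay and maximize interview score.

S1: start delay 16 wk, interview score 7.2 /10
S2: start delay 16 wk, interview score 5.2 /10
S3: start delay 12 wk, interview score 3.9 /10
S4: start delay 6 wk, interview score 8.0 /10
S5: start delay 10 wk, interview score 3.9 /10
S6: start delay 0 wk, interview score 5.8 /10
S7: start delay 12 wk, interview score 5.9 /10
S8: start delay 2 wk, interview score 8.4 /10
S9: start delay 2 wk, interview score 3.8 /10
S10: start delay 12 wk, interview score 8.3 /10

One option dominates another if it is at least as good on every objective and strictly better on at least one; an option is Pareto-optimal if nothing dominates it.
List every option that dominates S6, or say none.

S1: worse on start delay (16 vs 0).
S2: worse on start delay (16 vs 0).
S3: worse on start delay (12 vs 0).
S4: worse on start delay (6 vs 0).
S5: worse on start delay (10 vs 0).
S7: worse on start delay (12 vs 0).
S8: worse on start delay (2 vs 0).
S9: worse on start delay (2 vs 0).
S10: worse on start delay (12 vs 0).
No option dominates S6.

none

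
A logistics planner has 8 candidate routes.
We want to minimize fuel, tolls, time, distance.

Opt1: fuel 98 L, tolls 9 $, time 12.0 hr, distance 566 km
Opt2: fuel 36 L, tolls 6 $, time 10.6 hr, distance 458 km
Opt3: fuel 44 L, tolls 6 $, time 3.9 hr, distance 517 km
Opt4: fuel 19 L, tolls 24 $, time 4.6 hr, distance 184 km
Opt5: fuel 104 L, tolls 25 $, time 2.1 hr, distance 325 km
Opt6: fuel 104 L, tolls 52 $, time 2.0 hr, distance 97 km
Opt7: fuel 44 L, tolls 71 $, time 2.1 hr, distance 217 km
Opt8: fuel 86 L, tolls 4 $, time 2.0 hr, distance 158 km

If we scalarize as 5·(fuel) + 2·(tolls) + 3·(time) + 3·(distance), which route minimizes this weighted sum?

Opt4

Opt1: 5·98 + 2·9 + 3·12.0 + 3·566 = 2242.0
Opt2: 5·36 + 2·6 + 3·10.6 + 3·458 = 1597.8
Opt3: 5·44 + 2·6 + 3·3.9 + 3·517 = 1794.7
Opt4: 5·19 + 2·24 + 3·4.6 + 3·184 = 708.8
Opt5: 5·104 + 2·25 + 3·2.1 + 3·325 = 1551.3
Opt6: 5·104 + 2·52 + 3·2.0 + 3·97 = 921.0
Opt7: 5·44 + 2·71 + 3·2.1 + 3·217 = 1019.3
Opt8: 5·86 + 2·4 + 3·2.0 + 3·158 = 918.0
Lowest: Opt4 at 708.8.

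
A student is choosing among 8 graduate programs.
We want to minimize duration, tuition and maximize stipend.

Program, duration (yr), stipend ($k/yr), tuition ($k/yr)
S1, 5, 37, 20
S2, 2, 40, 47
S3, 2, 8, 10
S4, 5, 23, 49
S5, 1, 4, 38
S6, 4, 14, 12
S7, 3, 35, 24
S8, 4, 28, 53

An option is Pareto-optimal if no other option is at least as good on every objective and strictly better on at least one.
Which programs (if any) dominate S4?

S1, S2, S7

S1: duration 5≤5, stipend 37≥23, tuition 20≤49 — dominates S4.
S2: duration 2≤5, stipend 40≥23, tuition 47≤49 — dominates S4.
S7: duration 3≤5, stipend 35≥23, tuition 24≤49 — dominates S4.
Others (S3, S5, S6, S8) are each worse than S4 on at least one objective.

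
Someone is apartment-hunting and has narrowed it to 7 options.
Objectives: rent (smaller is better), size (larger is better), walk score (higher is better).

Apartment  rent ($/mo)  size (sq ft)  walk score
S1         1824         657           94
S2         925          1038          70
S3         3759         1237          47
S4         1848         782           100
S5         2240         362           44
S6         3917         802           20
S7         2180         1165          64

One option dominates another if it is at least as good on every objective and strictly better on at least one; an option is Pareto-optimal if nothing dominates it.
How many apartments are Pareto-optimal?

5

S1: not dominated.
S2: not dominated (best rent).
S3: not dominated (best size).
S4: not dominated (best walk score).
S5: dominated by S1 (rent 1824≤2240, size 657≥362, walk score 94≥44).
S6: dominated by S2 (rent 925≤3917, size 1038≥802, walk score 70≥20).
S7: not dominated.
Pareto-optimal: S1, S2, S3, S4, S7 → 5.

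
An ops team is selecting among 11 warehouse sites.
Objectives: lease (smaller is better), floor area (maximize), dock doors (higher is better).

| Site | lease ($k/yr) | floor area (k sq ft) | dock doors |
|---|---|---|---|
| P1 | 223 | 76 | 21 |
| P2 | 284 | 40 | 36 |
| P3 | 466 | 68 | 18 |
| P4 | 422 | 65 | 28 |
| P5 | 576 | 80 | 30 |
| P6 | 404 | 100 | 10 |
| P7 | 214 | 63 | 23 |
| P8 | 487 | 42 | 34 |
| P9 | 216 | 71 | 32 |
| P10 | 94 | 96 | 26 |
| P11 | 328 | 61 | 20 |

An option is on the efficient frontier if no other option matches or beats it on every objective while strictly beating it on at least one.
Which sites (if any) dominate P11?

P1, P7, P9, P10

P1: lease 223≤328, floor area 76≥61, dock doors 21≥20 — dominates P11.
P7: lease 214≤328, floor area 63≥61, dock doors 23≥20 — dominates P11.
P9: lease 216≤328, floor area 71≥61, dock doors 32≥20 — dominates P11.
P10: lease 94≤328, floor area 96≥61, dock doors 26≥20 — dominates P11.
Others (P2, P3, P4, P5, P6, P8) are each worse than P11 on at least one objective.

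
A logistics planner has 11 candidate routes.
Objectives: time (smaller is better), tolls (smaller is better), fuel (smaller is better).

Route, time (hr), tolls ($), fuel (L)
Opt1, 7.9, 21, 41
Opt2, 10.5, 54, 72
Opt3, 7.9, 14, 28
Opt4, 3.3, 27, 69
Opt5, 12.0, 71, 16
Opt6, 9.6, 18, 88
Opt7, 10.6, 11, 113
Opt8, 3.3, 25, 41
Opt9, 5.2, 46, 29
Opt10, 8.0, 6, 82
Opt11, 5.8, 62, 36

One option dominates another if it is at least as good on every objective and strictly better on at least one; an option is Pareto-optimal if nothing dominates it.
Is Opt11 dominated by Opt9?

Yes

Opt9 vs Opt11: time 5.2≤5.8, tolls 46≤62, fuel 29≤36 — Opt9 is at least as good on every objective with at least one strict improvement.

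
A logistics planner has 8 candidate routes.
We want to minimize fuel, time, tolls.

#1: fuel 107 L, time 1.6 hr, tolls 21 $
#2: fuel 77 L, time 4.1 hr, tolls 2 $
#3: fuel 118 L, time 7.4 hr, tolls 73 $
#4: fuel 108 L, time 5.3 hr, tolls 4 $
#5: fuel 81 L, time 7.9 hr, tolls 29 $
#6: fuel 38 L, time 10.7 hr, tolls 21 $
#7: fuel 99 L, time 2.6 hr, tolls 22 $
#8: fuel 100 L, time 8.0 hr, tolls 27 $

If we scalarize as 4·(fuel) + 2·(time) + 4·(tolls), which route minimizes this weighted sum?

#1: 4·107 + 2·1.6 + 4·21 = 515.2
#2: 4·77 + 2·4.1 + 4·2 = 324.2
#3: 4·118 + 2·7.4 + 4·73 = 778.8
#4: 4·108 + 2·5.3 + 4·4 = 458.6
#5: 4·81 + 2·7.9 + 4·29 = 455.8
#6: 4·38 + 2·10.7 + 4·21 = 257.4
#7: 4·99 + 2·2.6 + 4·22 = 489.2
#8: 4·100 + 2·8.0 + 4·27 = 524.0
Lowest: #6 at 257.4.

#6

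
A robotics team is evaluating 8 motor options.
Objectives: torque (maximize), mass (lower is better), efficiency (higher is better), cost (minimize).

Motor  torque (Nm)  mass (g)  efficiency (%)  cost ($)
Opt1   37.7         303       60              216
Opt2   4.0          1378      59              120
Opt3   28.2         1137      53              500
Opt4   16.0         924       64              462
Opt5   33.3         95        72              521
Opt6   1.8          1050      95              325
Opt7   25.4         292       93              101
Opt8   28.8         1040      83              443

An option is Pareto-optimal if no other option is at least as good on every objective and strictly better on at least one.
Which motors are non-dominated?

Opt1, Opt5, Opt6, Opt7, Opt8

Opt1: not dominated (best torque).
Opt2: dominated by Opt7 (torque 25.4≥4.0, mass 292≤1378, efficiency 93≥59, cost 101≤120).
Opt3: dominated by Opt1 (torque 37.7≥28.2, mass 303≤1137, efficiency 60≥53, cost 216≤500).
Opt4: dominated by Opt7 (torque 25.4≥16.0, mass 292≤924, efficiency 93≥64, cost 101≤462).
Opt5: not dominated (best mass).
Opt6: not dominated (best efficiency).
Opt7: not dominated (best cost).
Opt8: not dominated.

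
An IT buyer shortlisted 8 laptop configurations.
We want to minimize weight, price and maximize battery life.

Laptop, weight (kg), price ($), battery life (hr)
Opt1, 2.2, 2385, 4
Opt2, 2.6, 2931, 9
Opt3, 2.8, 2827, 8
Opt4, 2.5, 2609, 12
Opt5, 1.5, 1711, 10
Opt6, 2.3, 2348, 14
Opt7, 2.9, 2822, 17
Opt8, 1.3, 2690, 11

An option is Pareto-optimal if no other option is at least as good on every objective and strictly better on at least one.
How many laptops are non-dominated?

Opt1: dominated by Opt5 (weight 1.5≤2.2, price 1711≤2385, battery life 10≥4).
Opt2: dominated by Opt4 (weight 2.5≤2.6, price 2609≤2931, battery life 12≥9).
Opt3: dominated by Opt4 (weight 2.5≤2.8, price 2609≤2827, battery life 12≥8).
Opt4: dominated by Opt6 (weight 2.3≤2.5, price 2348≤2609, battery life 14≥12).
Opt5: not dominated (best price).
Opt6: not dominated.
Opt7: not dominated (best battery life).
Opt8: not dominated (best weight).
Pareto-optimal: Opt5, Opt6, Opt7, Opt8 → 4.

4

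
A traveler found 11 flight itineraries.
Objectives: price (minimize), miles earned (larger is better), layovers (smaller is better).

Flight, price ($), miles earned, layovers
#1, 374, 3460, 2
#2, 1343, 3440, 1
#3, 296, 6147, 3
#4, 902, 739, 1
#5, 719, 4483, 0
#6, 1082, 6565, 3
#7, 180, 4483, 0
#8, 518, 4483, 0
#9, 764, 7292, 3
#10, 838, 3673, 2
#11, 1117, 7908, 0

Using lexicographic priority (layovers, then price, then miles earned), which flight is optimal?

First minimize layovers: best is 0, kept {#5, #7, #8, #11}.
Then minimize price: best is 180, kept {#7}.

#7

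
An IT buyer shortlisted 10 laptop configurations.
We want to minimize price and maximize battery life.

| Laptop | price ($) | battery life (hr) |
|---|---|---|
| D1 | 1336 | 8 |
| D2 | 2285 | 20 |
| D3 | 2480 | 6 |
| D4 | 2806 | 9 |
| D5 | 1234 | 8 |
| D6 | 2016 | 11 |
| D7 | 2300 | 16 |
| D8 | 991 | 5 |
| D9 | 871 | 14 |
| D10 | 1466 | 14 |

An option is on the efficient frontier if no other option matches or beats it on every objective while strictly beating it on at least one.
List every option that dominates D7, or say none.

D2

D2: price 2285≤2300, battery life 20≥16 — dominates D7.
Others (D1, D3, D4, D5, D6, D8, D9, D10) are each worse than D7 on at least one objective.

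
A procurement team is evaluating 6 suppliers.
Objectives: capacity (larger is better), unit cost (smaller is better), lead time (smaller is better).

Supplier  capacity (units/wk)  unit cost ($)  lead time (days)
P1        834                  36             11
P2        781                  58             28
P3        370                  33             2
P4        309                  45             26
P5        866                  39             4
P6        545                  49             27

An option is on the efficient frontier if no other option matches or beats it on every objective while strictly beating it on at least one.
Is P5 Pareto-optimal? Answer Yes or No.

P1: worse on capacity (834 vs 866).
P2: worse on capacity (781 vs 866).
P3: worse on capacity (370 vs 866).
P4: worse on capacity (309 vs 866).
P6: worse on capacity (545 vs 866).
No option is at least as good as P5 on every objective and strictly better on one.

Yes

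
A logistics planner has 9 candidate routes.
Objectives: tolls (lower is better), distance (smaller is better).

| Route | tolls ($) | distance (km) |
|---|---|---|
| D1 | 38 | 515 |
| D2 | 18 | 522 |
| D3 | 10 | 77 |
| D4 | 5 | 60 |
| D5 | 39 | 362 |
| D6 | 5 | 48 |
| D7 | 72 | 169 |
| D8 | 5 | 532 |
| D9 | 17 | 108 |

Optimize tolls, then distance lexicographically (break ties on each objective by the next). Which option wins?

First minimize tolls: best is 5, kept {D4, D6, D8}.
Then minimize distance: best is 48, kept {D6}.

D6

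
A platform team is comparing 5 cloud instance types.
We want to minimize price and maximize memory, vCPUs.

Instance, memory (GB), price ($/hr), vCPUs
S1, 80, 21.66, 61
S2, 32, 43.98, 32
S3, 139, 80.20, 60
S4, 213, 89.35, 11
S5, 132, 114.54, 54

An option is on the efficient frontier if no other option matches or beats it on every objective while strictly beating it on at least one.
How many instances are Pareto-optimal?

S1: not dominated (best price).
S2: dominated by S1 (memory 80≥32, price 21.66≤43.98, vCPUs 61≥32).
S3: not dominated.
S4: not dominated (best memory).
S5: dominated by S3 (memory 139≥132, price 80.20≤114.54, vCPUs 60≥54).
Pareto-optimal: S1, S3, S4 → 3.

3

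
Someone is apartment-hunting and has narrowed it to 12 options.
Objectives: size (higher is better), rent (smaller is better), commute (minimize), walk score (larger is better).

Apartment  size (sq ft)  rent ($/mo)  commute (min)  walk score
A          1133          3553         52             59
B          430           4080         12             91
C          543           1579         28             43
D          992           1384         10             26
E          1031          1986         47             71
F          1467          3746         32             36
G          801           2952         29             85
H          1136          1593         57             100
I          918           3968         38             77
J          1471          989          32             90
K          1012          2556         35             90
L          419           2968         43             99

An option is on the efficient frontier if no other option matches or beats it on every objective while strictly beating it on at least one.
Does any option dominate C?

No

A: worse on rent (3553 vs 1579).
B: worse on size (430 vs 543).
D: worse on walk score (26 vs 43).
E: worse on rent (1986 vs 1579).
F: worse on rent (3746 vs 1579).
G: worse on rent (2952 vs 1579).
H: worse on rent (1593 vs 1579).
I: worse on rent (3968 vs 1579).
J: worse on commute (32 vs 28).
K: worse on rent (2556 vs 1579).
L: worse on size (419 vs 543).
No option is at least as good as C on every objective and strictly better on one.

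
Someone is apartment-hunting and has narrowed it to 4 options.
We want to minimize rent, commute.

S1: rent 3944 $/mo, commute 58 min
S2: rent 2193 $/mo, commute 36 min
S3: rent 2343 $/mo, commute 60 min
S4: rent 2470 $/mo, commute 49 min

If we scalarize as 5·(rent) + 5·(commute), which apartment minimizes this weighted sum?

S2

S1: 5·3944 + 5·58 = 20010
S2: 5·2193 + 5·36 = 11145
S3: 5·2343 + 5·60 = 12015
S4: 5·2470 + 5·49 = 12595
Lowest: S2 at 11145.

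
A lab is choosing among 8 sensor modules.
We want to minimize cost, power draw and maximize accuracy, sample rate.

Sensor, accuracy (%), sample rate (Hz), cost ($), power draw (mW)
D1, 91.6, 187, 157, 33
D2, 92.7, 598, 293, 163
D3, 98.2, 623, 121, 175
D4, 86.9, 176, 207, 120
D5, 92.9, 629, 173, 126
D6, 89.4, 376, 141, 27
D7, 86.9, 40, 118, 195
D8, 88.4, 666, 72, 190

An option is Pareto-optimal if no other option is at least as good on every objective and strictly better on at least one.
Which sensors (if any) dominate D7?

D8: accuracy 88.4≥86.9, sample rate 666≥40, cost 72≤118, power draw 190≤195 — dominates D7.
Others (D1, D2, D3, D4, D5, D6) are each worse than D7 on at least one objective.

D8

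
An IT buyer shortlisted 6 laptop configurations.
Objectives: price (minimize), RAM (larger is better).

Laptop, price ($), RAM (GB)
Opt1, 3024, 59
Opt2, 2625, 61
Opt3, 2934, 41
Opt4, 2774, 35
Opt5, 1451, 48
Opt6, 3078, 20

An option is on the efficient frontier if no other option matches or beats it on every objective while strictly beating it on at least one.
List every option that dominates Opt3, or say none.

Opt2: price 2625≤2934, RAM 61≥41 — dominates Opt3.
Opt5: price 1451≤2934, RAM 48≥41 — dominates Opt3.
Others (Opt1, Opt4, Opt6) are each worse than Opt3 on at least one objective.

Opt2, Opt5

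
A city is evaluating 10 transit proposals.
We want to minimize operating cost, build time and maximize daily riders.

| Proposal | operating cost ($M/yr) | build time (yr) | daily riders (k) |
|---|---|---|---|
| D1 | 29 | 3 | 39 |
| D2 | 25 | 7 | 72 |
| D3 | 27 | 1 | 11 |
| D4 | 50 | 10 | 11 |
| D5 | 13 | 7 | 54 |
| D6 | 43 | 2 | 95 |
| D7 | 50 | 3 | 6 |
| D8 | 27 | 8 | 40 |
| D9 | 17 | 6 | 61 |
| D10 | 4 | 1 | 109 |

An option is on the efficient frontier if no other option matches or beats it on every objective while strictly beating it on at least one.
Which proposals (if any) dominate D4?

D1, D2, D3, D5, D6, D8, D9, D10

D1: operating cost 29≤50, build time 3≤10, daily riders 39≥11 — dominates D4.
D2: operating cost 25≤50, build time 7≤10, daily riders 72≥11 — dominates D4.
D3: operating cost 27≤50, build time 1≤10, daily riders 11≥11 — dominates D4.
D5: operating cost 13≤50, build time 7≤10, daily riders 54≥11 — dominates D4.
D6: operating cost 43≤50, build time 2≤10, daily riders 95≥11 — dominates D4.
D8: operating cost 27≤50, build time 8≤10, daily riders 40≥11 — dominates D4.
D9: operating cost 17≤50, build time 6≤10, daily riders 61≥11 — dominates D4.
D10: operating cost 4≤50, build time 1≤10, daily riders 109≥11 — dominates D4.
Others (D7) are each worse than D4 on at least one objective.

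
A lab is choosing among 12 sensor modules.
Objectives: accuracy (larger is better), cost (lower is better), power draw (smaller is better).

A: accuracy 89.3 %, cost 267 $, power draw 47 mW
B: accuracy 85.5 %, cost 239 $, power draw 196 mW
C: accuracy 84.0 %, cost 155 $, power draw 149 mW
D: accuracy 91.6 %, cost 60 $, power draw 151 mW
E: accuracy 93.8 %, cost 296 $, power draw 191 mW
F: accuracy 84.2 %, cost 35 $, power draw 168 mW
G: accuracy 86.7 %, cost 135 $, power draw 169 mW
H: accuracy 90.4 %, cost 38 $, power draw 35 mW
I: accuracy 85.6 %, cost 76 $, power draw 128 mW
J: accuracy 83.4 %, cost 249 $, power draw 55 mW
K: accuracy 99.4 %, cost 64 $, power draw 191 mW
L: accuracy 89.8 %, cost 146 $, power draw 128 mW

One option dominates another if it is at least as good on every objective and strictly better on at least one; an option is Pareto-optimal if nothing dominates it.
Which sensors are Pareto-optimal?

A: dominated by H (accuracy 90.4≥89.3, cost 38≤267, power draw 35≤47).
B: dominated by D (accuracy 91.6≥85.5, cost 60≤239, power draw 151≤196).
C: dominated by H (accuracy 90.4≥84.0, cost 38≤155, power draw 35≤149).
D: not dominated.
E: dominated by K (accuracy 99.4≥93.8, cost 64≤296, power draw 191≤191).
F: not dominated (best cost).
G: dominated by D (accuracy 91.6≥86.7, cost 60≤135, power draw 151≤169).
H: not dominated (best power draw).
I: dominated by H (accuracy 90.4≥85.6, cost 38≤76, power draw 35≤128).
J: dominated by H (accuracy 90.4≥83.4, cost 38≤249, power draw 35≤55).
K: not dominated (best accuracy).
L: dominated by H (accuracy 90.4≥89.8, cost 38≤146, power draw 35≤128).

D, F, H, K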